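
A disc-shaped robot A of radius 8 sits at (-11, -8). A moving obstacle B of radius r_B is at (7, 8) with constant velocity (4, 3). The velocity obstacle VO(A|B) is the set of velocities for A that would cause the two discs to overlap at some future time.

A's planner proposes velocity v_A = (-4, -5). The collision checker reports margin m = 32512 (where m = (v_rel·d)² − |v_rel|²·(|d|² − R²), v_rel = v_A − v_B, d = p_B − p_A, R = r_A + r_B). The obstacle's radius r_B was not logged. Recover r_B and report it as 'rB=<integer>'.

m = 32512
d = (18, 16);  v_rel = (-8, -8),  |v_rel|² = 128
v_rel×d = (-8)·(16) − (-8)·(18) = 16
since m = R²·128 − 16²:  R² = (256 + 32512) / 128 = 256
R = √256 = 16  ⇒  r_B = 16 − 8 = 8

rB=8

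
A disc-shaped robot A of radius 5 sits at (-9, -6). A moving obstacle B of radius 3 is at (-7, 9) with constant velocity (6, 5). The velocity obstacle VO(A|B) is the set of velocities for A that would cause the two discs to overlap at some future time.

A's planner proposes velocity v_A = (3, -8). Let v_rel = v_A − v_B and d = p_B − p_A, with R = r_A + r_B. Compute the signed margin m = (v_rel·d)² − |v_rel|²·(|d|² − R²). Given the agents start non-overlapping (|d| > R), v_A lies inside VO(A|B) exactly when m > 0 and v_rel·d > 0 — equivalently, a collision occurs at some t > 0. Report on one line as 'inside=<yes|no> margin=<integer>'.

d = (2, 15),  |d|² = 229;  R = 5+3 = 8,  c = 229−8² = 165
v_rel = (-3, -13),  |v_rel|² = 178;  v_rel·d = (-3)·(2) + (-13)·(15) = -201
178·t² + 402·t + 165 = 0  ⇒  m = (-201)² − 178·165 = 11031
m = 11031 > 0,  v_rel·d = -201 < 0  ⇒  outside

inside=no margin=11031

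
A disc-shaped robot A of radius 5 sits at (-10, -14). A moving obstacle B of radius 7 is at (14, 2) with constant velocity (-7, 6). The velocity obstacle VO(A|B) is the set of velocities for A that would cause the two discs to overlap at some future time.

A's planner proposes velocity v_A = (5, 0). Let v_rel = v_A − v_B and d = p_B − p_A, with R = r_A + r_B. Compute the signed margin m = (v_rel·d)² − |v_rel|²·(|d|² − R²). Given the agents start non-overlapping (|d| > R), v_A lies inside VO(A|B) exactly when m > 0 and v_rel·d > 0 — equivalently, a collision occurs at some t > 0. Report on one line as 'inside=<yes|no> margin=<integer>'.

d = (24, 16),  |d|² = 832;  R = 5+7 = 12,  c = 832−12² = 688
v_rel = (12, -6),  |v_rel|² = 180;  v_rel·d = (12)·(24) + (-6)·(16) = 192
180·t² − 384·t + 688 = 0  ⇒  m = 192² − 180·688 = -86976
m = -86976 < 0,  v_rel·d = 192 > 0  ⇒  outside

inside=no margin=-86976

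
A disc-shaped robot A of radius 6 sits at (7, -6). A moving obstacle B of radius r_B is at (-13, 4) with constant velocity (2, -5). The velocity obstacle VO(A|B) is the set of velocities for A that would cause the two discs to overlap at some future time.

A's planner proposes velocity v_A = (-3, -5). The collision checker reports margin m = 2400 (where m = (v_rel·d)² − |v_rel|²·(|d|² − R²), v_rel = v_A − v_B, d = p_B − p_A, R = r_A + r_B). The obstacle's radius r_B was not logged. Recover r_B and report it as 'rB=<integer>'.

m = 2400
d = (-20, 10);  v_rel = (-5, 0),  |v_rel|² = 25
v_rel×d = (-5)·(10) − (0)·(-20) = -50
since m = R²·25 − (-50)²:  R² = (2500 + 2400) / 25 = 196
R = √196 = 14  ⇒  r_B = 14 − 6 = 8

rB=8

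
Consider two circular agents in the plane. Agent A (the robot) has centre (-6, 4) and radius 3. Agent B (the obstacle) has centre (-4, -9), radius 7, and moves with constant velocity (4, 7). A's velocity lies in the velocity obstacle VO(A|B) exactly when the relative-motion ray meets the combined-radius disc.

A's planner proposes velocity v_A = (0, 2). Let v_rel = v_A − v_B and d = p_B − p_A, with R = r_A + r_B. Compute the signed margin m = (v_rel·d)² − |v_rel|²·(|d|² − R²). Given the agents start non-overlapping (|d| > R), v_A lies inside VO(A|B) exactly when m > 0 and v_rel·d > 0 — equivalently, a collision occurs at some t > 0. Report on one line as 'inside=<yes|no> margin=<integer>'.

d = (2, -13),  |d|² = 173;  R = 3+7 = 10,  c = 173−10² = 73
v_rel = (-4, -5),  |v_rel|² = 41;  v_rel·d = (-4)·(2) + (-5)·(-13) = 57
41·t² − 114·t + 73 = 0  ⇒  m = 57² − 41·73 = 256
m = 256 > 0,  v_rel·d = 57 > 0  ⇒  inside

inside=yes margin=256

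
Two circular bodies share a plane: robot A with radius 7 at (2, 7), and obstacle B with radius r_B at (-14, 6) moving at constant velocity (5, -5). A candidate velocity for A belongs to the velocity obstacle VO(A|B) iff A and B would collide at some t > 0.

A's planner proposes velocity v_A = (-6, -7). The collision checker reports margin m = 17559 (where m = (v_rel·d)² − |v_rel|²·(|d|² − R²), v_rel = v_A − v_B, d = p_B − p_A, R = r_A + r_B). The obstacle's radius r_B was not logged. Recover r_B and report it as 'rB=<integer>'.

m = 17559
d = (-16, -1);  v_rel = (-11, -2),  |v_rel|² = 125
v_rel×d = (-11)·(-1) − (-2)·(-16) = -21
since m = R²·125 − (-21)²:  R² = (441 + 17559) / 125 = 144
R = √144 = 12  ⇒  r_B = 12 − 7 = 5

rB=5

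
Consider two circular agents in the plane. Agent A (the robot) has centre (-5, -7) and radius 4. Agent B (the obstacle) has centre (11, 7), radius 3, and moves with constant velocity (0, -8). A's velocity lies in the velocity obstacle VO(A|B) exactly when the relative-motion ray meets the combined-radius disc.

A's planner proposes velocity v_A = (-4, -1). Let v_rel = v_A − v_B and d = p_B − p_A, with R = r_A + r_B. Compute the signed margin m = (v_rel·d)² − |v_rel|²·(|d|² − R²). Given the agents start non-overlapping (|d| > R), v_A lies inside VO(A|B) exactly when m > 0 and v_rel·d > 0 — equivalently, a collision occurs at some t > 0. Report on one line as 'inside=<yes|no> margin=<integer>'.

d = (16, 14),  |d|² = 452;  R = 4+3 = 7,  c = 452−7² = 403
v_rel = (-4, 7),  |v_rel|² = 65;  v_rel·d = (-4)·(16) + (7)·(14) = 34
65·t² − 68·t + 403 = 0  ⇒  m = 34² − 65·403 = -25039
m = -25039 < 0,  v_rel·d = 34 > 0  ⇒  outside

inside=no margin=-25039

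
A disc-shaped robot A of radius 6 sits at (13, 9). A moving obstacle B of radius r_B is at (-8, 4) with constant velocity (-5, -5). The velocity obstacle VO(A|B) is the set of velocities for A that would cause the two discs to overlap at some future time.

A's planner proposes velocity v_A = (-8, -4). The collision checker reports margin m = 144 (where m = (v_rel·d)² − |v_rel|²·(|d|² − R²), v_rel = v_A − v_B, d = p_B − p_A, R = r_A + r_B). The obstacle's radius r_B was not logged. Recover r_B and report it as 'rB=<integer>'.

m = 144
d = (-21, -5);  v_rel = (-3, 1),  |v_rel|² = 10
v_rel×d = (-3)·(-5) − (1)·(-21) = 36
since m = R²·10 − 36²:  R² = (1296 + 144) / 10 = 144
R = √144 = 12  ⇒  r_B = 12 − 6 = 6

rB=6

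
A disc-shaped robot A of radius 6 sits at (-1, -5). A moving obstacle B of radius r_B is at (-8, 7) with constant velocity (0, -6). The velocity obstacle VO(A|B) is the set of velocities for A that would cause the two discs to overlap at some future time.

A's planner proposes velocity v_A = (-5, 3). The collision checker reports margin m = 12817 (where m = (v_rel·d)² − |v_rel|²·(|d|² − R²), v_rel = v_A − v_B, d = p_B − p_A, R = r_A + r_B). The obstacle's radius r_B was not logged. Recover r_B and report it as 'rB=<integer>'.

m = 12817
d = (-7, 12);  v_rel = (-5, 9),  |v_rel|² = 106
v_rel×d = (-5)·(12) − (9)·(-7) = 3
since m = R²·106 − 3²:  R² = (9 + 12817) / 106 = 121
R = √121 = 11  ⇒  r_B = 11 − 6 = 5

rB=5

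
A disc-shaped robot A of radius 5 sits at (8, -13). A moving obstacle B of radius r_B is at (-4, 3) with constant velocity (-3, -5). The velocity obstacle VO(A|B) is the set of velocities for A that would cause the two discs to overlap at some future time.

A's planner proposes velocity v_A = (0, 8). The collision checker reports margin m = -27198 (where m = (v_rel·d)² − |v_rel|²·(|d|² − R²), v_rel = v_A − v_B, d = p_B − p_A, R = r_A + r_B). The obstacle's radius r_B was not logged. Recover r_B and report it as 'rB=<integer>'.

m = -27198
d = (-12, 16);  v_rel = (3, 13),  |v_rel|² = 178
v_rel×d = (3)·(16) − (13)·(-12) = 204
since m = R²·178 − 204²:  R² = (41616 + -27198) / 178 = 81
R = √81 = 9  ⇒  r_B = 9 − 5 = 4

rB=4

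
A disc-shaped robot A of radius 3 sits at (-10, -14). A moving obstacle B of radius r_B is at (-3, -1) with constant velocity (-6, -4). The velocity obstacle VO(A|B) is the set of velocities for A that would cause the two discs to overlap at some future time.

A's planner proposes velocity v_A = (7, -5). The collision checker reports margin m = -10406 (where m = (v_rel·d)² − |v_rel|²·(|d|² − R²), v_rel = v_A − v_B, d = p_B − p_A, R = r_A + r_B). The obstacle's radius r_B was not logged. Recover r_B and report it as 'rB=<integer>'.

m = -10406
d = (7, 13);  v_rel = (13, -1),  |v_rel|² = 170
v_rel×d = (13)·(13) − (-1)·(7) = 176
since m = R²·170 − 176²:  R² = (30976 + -10406) / 170 = 121
R = √121 = 11  ⇒  r_B = 11 − 3 = 8

rB=8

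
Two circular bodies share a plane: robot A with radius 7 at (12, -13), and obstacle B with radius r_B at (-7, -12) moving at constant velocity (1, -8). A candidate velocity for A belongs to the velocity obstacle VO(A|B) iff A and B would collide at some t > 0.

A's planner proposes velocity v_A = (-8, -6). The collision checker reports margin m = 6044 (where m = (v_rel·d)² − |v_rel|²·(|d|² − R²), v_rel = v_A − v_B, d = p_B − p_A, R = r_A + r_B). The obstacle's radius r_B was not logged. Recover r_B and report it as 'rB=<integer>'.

m = 6044
d = (-19, 1);  v_rel = (-9, 2),  |v_rel|² = 85
v_rel×d = (-9)·(1) − (2)·(-19) = 29
since m = R²·85 − 29²:  R² = (841 + 6044) / 85 = 81
R = √81 = 9  ⇒  r_B = 9 − 7 = 2

rB=2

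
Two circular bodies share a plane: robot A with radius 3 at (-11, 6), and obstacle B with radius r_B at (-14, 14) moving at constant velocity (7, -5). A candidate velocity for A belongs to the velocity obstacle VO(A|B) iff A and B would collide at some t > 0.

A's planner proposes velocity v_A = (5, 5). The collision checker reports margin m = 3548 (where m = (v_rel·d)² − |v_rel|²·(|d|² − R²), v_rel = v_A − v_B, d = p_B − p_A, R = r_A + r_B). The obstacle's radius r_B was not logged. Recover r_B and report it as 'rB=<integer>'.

m = 3548
d = (-3, 8);  v_rel = (-2, 10),  |v_rel|² = 104
v_rel×d = (-2)·(8) − (10)·(-3) = 14
since m = R²·104 − 14²:  R² = (196 + 3548) / 104 = 36
R = √36 = 6  ⇒  r_B = 6 − 3 = 3

rB=3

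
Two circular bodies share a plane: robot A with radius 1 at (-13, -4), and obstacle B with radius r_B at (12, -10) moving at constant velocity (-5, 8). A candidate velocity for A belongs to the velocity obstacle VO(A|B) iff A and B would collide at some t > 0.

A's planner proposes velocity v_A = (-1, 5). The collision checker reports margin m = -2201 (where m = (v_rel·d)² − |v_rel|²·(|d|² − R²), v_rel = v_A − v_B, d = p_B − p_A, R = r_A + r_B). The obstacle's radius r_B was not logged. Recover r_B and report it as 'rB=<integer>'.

m = -2201
d = (25, -6);  v_rel = (4, -3),  |v_rel|² = 25
v_rel×d = (4)·(-6) − (-3)·(25) = 51
since m = R²·25 − 51²:  R² = (2601 + -2201) / 25 = 16
R = √16 = 4  ⇒  r_B = 4 − 1 = 3

rB=3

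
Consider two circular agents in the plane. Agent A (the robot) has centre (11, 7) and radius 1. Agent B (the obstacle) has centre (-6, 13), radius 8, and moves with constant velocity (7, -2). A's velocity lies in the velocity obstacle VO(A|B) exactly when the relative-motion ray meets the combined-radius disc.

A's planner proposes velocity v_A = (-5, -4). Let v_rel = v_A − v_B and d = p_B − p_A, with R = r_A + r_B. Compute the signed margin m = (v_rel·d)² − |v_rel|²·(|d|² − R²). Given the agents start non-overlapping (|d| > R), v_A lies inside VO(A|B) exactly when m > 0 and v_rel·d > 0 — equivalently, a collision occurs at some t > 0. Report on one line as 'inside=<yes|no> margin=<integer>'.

d = (-17, 6),  |d|² = 325;  R = 1+8 = 9,  c = 325−9² = 244
v_rel = (-12, -2),  |v_rel|² = 148;  v_rel·d = (-12)·(-17) + (-2)·(6) = 192
148·t² − 384·t + 244 = 0  ⇒  m = 192² − 148·244 = 752
m = 752 > 0,  v_rel·d = 192 > 0  ⇒  inside

inside=yes margin=752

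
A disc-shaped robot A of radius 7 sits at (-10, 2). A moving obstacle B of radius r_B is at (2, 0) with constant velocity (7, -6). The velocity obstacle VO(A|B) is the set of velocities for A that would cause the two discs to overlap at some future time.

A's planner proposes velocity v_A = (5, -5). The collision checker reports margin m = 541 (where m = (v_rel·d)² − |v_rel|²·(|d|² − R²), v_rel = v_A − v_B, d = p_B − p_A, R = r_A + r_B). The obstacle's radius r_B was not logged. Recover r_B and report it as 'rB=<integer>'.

m = 541
d = (12, -2);  v_rel = (-2, 1),  |v_rel|² = 5
v_rel×d = (-2)·(-2) − (1)·(12) = -8
since m = R²·5 − (-8)²:  R² = (64 + 541) / 5 = 121
R = √121 = 11  ⇒  r_B = 11 − 7 = 4

rB=4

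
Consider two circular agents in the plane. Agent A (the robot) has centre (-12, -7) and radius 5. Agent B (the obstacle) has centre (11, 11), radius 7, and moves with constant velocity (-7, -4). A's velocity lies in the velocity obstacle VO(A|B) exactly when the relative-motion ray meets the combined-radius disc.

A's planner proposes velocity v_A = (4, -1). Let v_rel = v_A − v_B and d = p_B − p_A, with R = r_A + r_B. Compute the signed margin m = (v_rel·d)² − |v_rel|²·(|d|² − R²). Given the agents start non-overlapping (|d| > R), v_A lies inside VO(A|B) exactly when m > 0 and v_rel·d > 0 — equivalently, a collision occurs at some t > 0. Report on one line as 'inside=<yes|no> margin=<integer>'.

d = (23, 18),  |d|² = 853;  R = 5+7 = 12,  c = 853−12² = 709
v_rel = (11, 3),  |v_rel|² = 130;  v_rel·d = (11)·(23) + (3)·(18) = 307
130·t² − 614·t + 709 = 0  ⇒  m = 307² − 130·709 = 2079
m = 2079 > 0,  v_rel·d = 307 > 0  ⇒  inside

inside=yes margin=2079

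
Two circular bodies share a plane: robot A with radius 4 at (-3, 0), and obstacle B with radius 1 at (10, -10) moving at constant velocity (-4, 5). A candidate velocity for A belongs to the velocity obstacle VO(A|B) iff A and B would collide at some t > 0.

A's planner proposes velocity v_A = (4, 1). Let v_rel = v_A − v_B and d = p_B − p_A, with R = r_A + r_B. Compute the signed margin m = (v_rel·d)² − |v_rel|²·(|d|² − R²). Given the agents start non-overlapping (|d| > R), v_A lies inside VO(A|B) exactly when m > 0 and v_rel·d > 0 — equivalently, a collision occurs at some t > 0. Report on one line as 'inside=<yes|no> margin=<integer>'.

d = (13, -10),  |d|² = 269;  R = 4+1 = 5,  c = 269−5² = 244
v_rel = (8, -4),  |v_rel|² = 80;  v_rel·d = (8)·(13) + (-4)·(-10) = 144
80·t² − 288·t + 244 = 0  ⇒  m = 144² − 80·244 = 1216
m = 1216 > 0,  v_rel·d = 144 > 0  ⇒  inside

inside=yes margin=1216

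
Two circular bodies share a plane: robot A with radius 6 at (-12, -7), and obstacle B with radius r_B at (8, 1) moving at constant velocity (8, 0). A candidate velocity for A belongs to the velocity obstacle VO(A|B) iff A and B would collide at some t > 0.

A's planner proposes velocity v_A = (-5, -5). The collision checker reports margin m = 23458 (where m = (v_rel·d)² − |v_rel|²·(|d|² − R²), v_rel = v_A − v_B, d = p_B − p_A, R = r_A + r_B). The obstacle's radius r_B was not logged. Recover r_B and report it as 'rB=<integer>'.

m = 23458
d = (20, 8);  v_rel = (-13, -5),  |v_rel|² = 194
v_rel×d = (-13)·(8) − (-5)·(20) = -4
since m = R²·194 − (-4)²:  R² = (16 + 23458) / 194 = 121
R = √121 = 11  ⇒  r_B = 11 − 6 = 5

rB=5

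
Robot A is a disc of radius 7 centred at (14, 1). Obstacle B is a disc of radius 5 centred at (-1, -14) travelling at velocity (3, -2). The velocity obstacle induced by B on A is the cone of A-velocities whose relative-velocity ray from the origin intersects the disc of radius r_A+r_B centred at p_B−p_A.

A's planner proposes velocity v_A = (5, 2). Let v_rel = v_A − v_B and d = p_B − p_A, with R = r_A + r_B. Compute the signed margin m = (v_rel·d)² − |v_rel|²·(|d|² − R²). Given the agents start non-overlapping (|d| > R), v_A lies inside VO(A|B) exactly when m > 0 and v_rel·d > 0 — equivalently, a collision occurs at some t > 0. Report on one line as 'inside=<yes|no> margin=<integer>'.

d = (-15, -15),  |d|² = 450;  R = 7+5 = 12,  c = 450−12² = 306
v_rel = (2, 4),  |v_rel|² = 20;  v_rel·d = (2)·(-15) + (4)·(-15) = -90
20·t² + 180·t + 306 = 0  ⇒  m = (-90)² − 20·306 = 1980
m = 1980 > 0,  v_rel·d = -90 < 0  ⇒  outside

inside=no margin=1980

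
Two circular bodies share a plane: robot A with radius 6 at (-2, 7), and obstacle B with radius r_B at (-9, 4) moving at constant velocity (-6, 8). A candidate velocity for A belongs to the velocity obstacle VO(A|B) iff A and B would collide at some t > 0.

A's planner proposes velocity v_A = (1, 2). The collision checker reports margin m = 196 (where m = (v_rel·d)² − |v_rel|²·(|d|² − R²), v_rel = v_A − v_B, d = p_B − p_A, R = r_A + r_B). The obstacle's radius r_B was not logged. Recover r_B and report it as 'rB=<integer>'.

m = 196
d = (-7, -3);  v_rel = (7, -6),  |v_rel|² = 85
v_rel×d = (7)·(-3) − (-6)·(-7) = -63
since m = R²·85 − (-63)²:  R² = (3969 + 196) / 85 = 49
R = √49 = 7  ⇒  r_B = 7 − 6 = 1

rB=1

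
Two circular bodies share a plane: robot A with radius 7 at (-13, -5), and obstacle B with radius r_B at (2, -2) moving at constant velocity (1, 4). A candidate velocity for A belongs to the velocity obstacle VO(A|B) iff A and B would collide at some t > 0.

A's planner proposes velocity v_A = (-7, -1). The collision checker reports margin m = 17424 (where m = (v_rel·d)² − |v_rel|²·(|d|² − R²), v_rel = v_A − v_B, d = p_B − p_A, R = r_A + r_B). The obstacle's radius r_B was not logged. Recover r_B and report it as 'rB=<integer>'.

m = 17424
d = (15, 3);  v_rel = (-8, -5),  |v_rel|² = 89
v_rel×d = (-8)·(3) − (-5)·(15) = 51
since m = R²·89 − 51²:  R² = (2601 + 17424) / 89 = 225
R = √225 = 15  ⇒  r_B = 15 − 7 = 8

rB=8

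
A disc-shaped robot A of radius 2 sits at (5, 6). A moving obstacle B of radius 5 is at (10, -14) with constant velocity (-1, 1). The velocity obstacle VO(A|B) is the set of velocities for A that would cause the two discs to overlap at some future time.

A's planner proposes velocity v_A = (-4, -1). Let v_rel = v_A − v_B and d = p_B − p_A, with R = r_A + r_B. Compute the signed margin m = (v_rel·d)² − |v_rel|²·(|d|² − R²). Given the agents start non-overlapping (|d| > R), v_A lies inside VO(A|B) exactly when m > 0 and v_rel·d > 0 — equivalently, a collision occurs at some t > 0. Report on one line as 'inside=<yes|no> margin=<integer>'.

d = (5, -20),  |d|² = 425;  R = 2+5 = 7,  c = 425−7² = 376
v_rel = (-3, -2),  |v_rel|² = 13;  v_rel·d = (-3)·(5) + (-2)·(-20) = 25
13·t² − 50·t + 376 = 0  ⇒  m = 25² − 13·376 = -4263
m = -4263 < 0,  v_rel·d = 25 > 0  ⇒  outside

inside=no margin=-4263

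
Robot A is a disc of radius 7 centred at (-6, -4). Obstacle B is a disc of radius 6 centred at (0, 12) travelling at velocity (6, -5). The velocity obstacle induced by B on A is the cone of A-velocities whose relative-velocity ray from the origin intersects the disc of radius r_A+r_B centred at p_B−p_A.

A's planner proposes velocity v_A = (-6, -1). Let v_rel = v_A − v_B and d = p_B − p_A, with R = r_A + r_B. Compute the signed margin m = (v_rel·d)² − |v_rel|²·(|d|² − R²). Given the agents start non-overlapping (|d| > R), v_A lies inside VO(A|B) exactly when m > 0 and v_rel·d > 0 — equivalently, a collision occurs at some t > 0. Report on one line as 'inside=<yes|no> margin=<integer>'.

d = (6, 16),  |d|² = 292;  R = 7+6 = 13,  c = 292−13² = 123
v_rel = (-12, 4),  |v_rel|² = 160;  v_rel·d = (-12)·(6) + (4)·(16) = -8
160·t² + 16·t + 123 = 0  ⇒  m = (-8)² − 160·123 = -19616
m = -19616 < 0,  v_rel·d = -8 < 0  ⇒  outside

inside=no margin=-19616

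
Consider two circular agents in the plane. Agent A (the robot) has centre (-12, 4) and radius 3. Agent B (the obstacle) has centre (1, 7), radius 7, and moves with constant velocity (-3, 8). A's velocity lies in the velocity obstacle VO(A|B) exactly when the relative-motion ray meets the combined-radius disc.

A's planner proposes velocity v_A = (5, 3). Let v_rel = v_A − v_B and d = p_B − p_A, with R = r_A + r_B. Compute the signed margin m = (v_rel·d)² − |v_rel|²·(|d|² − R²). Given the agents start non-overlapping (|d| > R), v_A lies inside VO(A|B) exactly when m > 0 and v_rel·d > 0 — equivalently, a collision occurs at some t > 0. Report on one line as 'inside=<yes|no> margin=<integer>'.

d = (13, 3),  |d|² = 178;  R = 3+7 = 10,  c = 178−10² = 78
v_rel = (8, -5),  |v_rel|² = 89;  v_rel·d = (8)·(13) + (-5)·(3) = 89
89·t² − 178·t + 78 = 0  ⇒  m = 89² − 89·78 = 979
m = 979 > 0,  v_rel·d = 89 > 0  ⇒  inside

inside=yes margin=979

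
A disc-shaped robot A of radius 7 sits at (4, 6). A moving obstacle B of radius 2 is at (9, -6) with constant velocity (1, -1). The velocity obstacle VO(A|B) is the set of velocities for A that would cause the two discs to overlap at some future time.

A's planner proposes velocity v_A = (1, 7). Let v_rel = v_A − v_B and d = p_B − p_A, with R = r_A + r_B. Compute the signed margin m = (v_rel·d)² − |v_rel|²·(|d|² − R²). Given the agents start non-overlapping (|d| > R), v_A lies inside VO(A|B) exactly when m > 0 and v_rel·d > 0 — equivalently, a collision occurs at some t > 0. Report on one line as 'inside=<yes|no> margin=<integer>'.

d = (5, -12),  |d|² = 169;  R = 7+2 = 9,  c = 169−9² = 88
v_rel = (0, 8),  |v_rel|² = 64;  v_rel·d = (0)·(5) + (8)·(-12) = -96
64·t² + 192·t + 88 = 0  ⇒  m = (-96)² − 64·88 = 3584
m = 3584 > 0,  v_rel·d = -96 < 0  ⇒  outside

inside=no margin=3584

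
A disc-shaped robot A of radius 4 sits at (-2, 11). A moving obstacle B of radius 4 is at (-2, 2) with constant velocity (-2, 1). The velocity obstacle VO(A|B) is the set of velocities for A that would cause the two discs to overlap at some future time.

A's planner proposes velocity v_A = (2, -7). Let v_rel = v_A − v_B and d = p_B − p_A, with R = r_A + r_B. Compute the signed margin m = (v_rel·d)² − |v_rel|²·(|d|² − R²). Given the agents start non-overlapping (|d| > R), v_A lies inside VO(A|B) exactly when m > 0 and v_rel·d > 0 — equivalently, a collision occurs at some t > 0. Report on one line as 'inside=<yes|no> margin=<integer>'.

d = (0, -9),  |d|² = 81;  R = 4+4 = 8,  c = 81−8² = 17
v_rel = (4, -8),  |v_rel|² = 80;  v_rel·d = (4)·(0) + (-8)·(-9) = 72
80·t² − 144·t + 17 = 0  ⇒  m = 72² − 80·17 = 3824
m = 3824 > 0,  v_rel·d = 72 > 0  ⇒  inside

inside=yes margin=3824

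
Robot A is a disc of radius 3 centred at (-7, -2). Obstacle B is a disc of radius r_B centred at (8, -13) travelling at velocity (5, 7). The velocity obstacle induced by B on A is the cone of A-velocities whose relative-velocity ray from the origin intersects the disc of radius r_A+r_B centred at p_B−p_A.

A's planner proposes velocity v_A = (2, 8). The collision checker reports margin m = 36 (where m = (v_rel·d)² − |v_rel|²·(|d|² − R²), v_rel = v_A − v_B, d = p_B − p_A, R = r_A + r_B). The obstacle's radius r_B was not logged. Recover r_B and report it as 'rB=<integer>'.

m = 36
d = (15, -11);  v_rel = (-3, 1),  |v_rel|² = 10
v_rel×d = (-3)·(-11) − (1)·(15) = 18
since m = R²·10 − 18²:  R² = (324 + 36) / 10 = 36
R = √36 = 6  ⇒  r_B = 6 − 3 = 3

rB=3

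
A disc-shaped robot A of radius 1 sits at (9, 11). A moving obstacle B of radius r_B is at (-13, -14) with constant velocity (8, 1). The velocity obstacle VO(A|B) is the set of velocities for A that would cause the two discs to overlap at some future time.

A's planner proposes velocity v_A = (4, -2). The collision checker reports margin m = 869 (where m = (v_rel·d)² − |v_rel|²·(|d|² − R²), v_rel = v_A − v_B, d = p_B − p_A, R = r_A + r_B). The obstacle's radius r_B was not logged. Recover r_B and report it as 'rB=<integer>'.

m = 869
d = (-22, -25);  v_rel = (-4, -3),  |v_rel|² = 25
v_rel×d = (-4)·(-25) − (-3)·(-22) = 34
since m = R²·25 − 34²:  R² = (1156 + 869) / 25 = 81
R = √81 = 9  ⇒  r_B = 9 − 1 = 8

rB=8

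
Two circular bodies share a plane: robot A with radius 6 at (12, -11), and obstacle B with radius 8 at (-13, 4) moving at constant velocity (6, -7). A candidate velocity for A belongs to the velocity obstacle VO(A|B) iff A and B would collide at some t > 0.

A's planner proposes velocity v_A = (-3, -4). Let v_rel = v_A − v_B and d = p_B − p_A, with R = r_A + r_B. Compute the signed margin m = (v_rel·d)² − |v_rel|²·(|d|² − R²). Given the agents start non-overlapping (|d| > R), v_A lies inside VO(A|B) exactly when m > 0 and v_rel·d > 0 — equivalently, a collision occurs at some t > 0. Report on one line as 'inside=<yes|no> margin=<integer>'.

d = (-25, 15),  |d|² = 850;  R = 6+8 = 14,  c = 850−14² = 654
v_rel = (-9, 3),  |v_rel|² = 90;  v_rel·d = (-9)·(-25) + (3)·(15) = 270
90·t² − 540·t + 654 = 0  ⇒  m = 270² − 90·654 = 14040
m = 14040 > 0,  v_rel·d = 270 > 0  ⇒  inside

inside=yes margin=14040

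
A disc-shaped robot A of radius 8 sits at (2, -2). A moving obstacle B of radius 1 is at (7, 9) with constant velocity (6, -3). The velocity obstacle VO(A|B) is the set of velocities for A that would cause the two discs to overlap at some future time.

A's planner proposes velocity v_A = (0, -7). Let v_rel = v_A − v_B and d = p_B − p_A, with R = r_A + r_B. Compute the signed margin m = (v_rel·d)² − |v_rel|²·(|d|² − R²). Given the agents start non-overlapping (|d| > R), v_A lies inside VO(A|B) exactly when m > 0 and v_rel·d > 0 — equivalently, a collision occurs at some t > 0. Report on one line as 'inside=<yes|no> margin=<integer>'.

d = (5, 11),  |d|² = 146;  R = 8+1 = 9,  c = 146−9² = 65
v_rel = (-6, -4),  |v_rel|² = 52;  v_rel·d = (-6)·(5) + (-4)·(11) = -74
52·t² + 148·t + 65 = 0  ⇒  m = (-74)² − 52·65 = 2096
m = 2096 > 0,  v_rel·d = -74 < 0  ⇒  outside

inside=no margin=2096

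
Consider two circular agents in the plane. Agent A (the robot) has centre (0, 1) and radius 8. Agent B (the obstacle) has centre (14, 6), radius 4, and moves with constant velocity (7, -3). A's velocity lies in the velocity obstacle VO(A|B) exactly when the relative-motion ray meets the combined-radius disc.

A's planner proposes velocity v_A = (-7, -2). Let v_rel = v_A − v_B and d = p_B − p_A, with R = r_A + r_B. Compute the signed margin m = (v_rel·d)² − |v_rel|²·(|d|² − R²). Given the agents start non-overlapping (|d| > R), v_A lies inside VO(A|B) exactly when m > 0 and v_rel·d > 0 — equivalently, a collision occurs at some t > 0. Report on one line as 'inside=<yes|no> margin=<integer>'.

d = (14, 5),  |d|² = 221;  R = 8+4 = 12,  c = 221−12² = 77
v_rel = (-14, 1),  |v_rel|² = 197;  v_rel·d = (-14)·(14) + (1)·(5) = -191
197·t² + 382·t + 77 = 0  ⇒  m = (-191)² − 197·77 = 21312
m = 21312 > 0,  v_rel·d = -191 < 0  ⇒  outside

inside=no margin=21312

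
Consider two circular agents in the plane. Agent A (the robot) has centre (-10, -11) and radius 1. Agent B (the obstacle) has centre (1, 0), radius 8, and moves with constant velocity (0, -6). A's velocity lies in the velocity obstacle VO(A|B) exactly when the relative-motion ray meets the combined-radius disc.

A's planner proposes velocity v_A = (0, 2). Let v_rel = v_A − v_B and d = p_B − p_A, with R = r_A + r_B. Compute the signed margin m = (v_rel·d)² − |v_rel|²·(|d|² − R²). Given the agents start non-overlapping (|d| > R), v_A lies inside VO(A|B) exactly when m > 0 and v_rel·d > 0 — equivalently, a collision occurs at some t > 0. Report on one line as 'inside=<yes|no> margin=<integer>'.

d = (11, 11),  |d|² = 242;  R = 1+8 = 9,  c = 242−9² = 161
v_rel = (0, 8),  |v_rel|² = 64;  v_rel·d = (0)·(11) + (8)·(11) = 88
64·t² − 176·t + 161 = 0  ⇒  m = 88² − 64·161 = -2560
m = -2560 < 0,  v_rel·d = 88 > 0  ⇒  outside

inside=no margin=-2560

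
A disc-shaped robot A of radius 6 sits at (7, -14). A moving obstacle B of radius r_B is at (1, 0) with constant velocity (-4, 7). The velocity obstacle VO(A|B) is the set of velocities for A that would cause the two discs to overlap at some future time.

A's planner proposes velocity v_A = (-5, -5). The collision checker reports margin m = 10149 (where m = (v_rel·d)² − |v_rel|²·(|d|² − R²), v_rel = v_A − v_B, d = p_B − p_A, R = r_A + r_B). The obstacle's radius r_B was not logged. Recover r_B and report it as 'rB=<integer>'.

m = 10149
d = (-6, 14);  v_rel = (-1, -12),  |v_rel|² = 145
v_rel×d = (-1)·(14) − (-12)·(-6) = -86
since m = R²·145 − (-86)²:  R² = (7396 + 10149) / 145 = 121
R = √121 = 11  ⇒  r_B = 11 − 6 = 5

rB=5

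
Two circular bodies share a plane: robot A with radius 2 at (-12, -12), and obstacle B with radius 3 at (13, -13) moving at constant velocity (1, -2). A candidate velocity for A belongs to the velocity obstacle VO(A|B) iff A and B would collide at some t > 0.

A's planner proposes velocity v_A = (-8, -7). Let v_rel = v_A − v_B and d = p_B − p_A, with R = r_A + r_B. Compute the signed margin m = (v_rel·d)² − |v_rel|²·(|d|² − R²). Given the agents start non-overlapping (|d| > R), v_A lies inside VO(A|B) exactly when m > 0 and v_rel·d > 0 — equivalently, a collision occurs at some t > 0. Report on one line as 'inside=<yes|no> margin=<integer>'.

d = (25, -1),  |d|² = 626;  R = 2+3 = 5,  c = 626−5² = 601
v_rel = (-9, -5),  |v_rel|² = 106;  v_rel·d = (-9)·(25) + (-5)·(-1) = -220
106·t² + 440·t + 601 = 0  ⇒  m = (-220)² − 106·601 = -15306
m = -15306 < 0,  v_rel·d = -220 < 0  ⇒  outside

inside=no margin=-15306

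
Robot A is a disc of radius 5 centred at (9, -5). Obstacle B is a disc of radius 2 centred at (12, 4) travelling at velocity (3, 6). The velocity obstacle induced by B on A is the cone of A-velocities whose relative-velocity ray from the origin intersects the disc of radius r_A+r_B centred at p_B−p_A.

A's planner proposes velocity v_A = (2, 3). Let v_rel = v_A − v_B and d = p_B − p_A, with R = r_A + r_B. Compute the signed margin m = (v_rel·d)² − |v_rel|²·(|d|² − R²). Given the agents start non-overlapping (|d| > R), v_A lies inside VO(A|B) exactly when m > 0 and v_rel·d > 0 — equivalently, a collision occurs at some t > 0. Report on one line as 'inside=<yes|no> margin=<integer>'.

d = (3, 9),  |d|² = 90;  R = 5+2 = 7,  c = 90−7² = 41
v_rel = (-1, -3),  |v_rel|² = 10;  v_rel·d = (-1)·(3) + (-3)·(9) = -30
10·t² + 60·t + 41 = 0  ⇒  m = (-30)² − 10·41 = 490
m = 490 > 0,  v_rel·d = -30 < 0  ⇒  outside

inside=no margin=490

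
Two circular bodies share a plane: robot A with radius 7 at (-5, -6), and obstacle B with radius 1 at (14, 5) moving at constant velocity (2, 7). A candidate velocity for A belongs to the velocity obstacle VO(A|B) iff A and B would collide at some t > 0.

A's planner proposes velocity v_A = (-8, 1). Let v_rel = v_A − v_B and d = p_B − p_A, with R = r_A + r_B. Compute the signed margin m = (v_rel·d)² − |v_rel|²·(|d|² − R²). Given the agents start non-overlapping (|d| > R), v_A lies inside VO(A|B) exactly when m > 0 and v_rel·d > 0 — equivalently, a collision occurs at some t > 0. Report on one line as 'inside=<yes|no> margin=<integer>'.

d = (19, 11),  |d|² = 482;  R = 7+1 = 8,  c = 482−8² = 418
v_rel = (-10, -6),  |v_rel|² = 136;  v_rel·d = (-10)·(19) + (-6)·(11) = -256
136·t² + 512·t + 418 = 0  ⇒  m = (-256)² − 136·418 = 8688
m = 8688 > 0,  v_rel·d = -256 < 0  ⇒  outside

inside=no margin=8688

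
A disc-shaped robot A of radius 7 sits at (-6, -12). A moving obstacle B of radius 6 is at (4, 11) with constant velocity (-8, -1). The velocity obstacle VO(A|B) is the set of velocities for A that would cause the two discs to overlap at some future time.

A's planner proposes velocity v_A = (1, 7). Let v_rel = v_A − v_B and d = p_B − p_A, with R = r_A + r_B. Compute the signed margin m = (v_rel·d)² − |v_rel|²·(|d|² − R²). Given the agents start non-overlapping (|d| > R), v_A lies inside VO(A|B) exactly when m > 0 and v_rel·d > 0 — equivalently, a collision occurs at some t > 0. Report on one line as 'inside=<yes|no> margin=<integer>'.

d = (10, 23),  |d|² = 629;  R = 7+6 = 13,  c = 629−13² = 460
v_rel = (9, 8),  |v_rel|² = 145;  v_rel·d = (9)·(10) + (8)·(23) = 274
145·t² − 548·t + 460 = 0  ⇒  m = 274² − 145·460 = 8376
m = 8376 > 0,  v_rel·d = 274 > 0  ⇒  inside

inside=yes margin=8376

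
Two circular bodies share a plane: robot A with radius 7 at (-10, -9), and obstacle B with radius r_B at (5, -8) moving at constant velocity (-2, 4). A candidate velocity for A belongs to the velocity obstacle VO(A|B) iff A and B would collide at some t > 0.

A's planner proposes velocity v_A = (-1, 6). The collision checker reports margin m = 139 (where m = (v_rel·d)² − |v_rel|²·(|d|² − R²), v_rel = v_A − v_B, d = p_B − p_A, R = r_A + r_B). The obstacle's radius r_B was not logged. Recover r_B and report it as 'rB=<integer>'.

m = 139
d = (15, 1);  v_rel = (1, 2),  |v_rel|² = 5
v_rel×d = (1)·(1) − (2)·(15) = -29
since m = R²·5 − (-29)²:  R² = (841 + 139) / 5 = 196
R = √196 = 14  ⇒  r_B = 14 − 7 = 7

rB=7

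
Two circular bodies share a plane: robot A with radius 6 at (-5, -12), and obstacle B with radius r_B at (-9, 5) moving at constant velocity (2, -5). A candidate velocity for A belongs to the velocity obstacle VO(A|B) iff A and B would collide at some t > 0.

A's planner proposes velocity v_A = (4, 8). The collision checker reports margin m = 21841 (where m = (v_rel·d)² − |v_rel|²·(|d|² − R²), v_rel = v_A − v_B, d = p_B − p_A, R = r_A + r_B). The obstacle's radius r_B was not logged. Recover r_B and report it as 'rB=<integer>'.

m = 21841
d = (-4, 17);  v_rel = (2, 13),  |v_rel|² = 173
v_rel×d = (2)·(17) − (13)·(-4) = 86
since m = R²·173 − 86²:  R² = (7396 + 21841) / 173 = 169
R = √169 = 13  ⇒  r_B = 13 − 6 = 7

rB=7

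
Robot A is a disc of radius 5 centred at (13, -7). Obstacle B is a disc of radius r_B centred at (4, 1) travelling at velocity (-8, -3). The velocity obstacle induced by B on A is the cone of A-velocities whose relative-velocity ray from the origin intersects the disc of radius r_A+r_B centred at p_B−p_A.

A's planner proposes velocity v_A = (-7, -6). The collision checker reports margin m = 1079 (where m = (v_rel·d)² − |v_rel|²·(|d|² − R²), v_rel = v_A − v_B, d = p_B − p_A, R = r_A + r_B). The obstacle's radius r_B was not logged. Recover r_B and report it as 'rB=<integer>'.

m = 1079
d = (-9, 8);  v_rel = (1, -3),  |v_rel|² = 10
v_rel×d = (1)·(8) − (-3)·(-9) = -19
since m = R²·10 − (-19)²:  R² = (361 + 1079) / 10 = 144
R = √144 = 12  ⇒  r_B = 12 − 5 = 7

rB=7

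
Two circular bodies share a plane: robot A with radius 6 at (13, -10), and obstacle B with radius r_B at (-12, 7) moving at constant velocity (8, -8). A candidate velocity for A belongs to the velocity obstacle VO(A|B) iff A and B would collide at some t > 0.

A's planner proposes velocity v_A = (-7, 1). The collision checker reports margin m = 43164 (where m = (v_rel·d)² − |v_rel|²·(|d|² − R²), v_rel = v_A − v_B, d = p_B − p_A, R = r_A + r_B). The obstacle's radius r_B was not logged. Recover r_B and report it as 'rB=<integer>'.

m = 43164
d = (-25, 17);  v_rel = (-15, 9),  |v_rel|² = 306
v_rel×d = (-15)·(17) − (9)·(-25) = -30
since m = R²·306 − (-30)²:  R² = (900 + 43164) / 306 = 144
R = √144 = 12  ⇒  r_B = 12 − 6 = 6

rB=6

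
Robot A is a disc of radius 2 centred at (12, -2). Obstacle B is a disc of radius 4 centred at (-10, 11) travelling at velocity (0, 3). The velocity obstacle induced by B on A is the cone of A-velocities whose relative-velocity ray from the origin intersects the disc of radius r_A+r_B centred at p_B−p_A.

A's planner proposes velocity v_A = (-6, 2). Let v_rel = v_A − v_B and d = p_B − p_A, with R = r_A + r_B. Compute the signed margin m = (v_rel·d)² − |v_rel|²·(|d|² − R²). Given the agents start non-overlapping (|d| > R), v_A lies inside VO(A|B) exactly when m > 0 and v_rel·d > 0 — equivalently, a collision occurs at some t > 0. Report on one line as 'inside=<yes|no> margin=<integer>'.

d = (-22, 13),  |d|² = 653;  R = 2+4 = 6,  c = 653−6² = 617
v_rel = (-6, -1),  |v_rel|² = 37;  v_rel·d = (-6)·(-22) + (-1)·(13) = 119
37·t² − 238·t + 617 = 0  ⇒  m = 119² − 37·617 = -8668
m = -8668 < 0,  v_rel·d = 119 > 0  ⇒  outside

inside=no margin=-8668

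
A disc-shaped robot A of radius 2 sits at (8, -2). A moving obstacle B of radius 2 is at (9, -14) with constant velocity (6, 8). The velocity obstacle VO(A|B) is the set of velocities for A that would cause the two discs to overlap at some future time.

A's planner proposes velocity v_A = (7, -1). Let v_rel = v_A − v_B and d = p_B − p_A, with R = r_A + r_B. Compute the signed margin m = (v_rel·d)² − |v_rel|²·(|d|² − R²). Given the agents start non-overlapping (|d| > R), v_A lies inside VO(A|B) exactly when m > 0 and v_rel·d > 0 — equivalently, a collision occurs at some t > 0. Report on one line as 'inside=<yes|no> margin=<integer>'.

d = (1, -12),  |d|² = 145;  R = 2+2 = 4,  c = 145−4² = 129
v_rel = (1, -9),  |v_rel|² = 82;  v_rel·d = (1)·(1) + (-9)·(-12) = 109
82·t² − 218·t + 129 = 0  ⇒  m = 109² − 82·129 = 1303
m = 1303 > 0,  v_rel·d = 109 > 0  ⇒  inside

inside=yes margin=1303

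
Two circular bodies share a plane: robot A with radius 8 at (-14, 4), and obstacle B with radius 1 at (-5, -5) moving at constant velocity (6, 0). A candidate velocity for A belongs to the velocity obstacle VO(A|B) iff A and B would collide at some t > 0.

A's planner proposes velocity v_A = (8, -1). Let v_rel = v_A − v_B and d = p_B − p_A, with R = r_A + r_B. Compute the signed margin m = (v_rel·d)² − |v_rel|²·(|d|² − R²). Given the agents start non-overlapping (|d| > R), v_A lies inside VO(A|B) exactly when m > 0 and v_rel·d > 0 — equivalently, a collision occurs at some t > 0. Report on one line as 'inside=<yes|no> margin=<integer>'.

d = (9, -9),  |d|² = 162;  R = 8+1 = 9,  c = 162−9² = 81
v_rel = (2, -1),  |v_rel|² = 5;  v_rel·d = (2)·(9) + (-1)·(-9) = 27
5·t² − 54·t + 81 = 0  ⇒  m = 27² − 5·81 = 324
m = 324 > 0,  v_rel·d = 27 > 0  ⇒  inside

inside=yes margin=324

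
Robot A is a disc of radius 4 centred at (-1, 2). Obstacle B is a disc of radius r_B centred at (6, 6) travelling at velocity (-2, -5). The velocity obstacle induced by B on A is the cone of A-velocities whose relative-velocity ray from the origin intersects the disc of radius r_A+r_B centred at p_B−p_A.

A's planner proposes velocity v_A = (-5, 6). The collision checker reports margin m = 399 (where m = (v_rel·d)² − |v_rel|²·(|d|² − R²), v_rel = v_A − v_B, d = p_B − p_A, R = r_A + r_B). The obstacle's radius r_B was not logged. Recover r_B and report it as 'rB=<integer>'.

m = 399
d = (7, 4);  v_rel = (-3, 11),  |v_rel|² = 130
v_rel×d = (-3)·(4) − (11)·(7) = -89
since m = R²·130 − (-89)²:  R² = (7921 + 399) / 130 = 64
R = √64 = 8  ⇒  r_B = 8 − 4 = 4

rB=4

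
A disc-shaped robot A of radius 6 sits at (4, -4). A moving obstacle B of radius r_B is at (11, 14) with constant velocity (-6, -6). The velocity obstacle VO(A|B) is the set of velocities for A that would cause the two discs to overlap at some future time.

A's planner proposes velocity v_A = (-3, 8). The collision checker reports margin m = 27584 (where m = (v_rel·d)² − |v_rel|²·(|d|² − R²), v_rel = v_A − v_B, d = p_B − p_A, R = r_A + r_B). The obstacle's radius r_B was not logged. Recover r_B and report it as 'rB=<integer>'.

m = 27584
d = (7, 18);  v_rel = (3, 14),  |v_rel|² = 205
v_rel×d = (3)·(18) − (14)·(7) = -44
since m = R²·205 − (-44)²:  R² = (1936 + 27584) / 205 = 144
R = √144 = 12  ⇒  r_B = 12 − 6 = 6

rB=6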